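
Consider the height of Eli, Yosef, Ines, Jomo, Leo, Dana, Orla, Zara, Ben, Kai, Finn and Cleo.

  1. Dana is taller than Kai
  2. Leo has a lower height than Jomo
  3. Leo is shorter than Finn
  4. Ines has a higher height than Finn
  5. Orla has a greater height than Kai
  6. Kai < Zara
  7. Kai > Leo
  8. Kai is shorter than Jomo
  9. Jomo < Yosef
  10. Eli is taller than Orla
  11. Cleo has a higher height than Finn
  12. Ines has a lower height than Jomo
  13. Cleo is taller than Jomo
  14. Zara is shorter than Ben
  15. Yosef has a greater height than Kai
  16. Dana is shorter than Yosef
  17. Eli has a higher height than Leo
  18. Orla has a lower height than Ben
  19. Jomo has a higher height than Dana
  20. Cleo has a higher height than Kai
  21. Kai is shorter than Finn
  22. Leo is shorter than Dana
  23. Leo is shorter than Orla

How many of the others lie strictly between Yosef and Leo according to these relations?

Chaining upward from Leo reaches: Kai, Finn, Ines, Zara, Orla, Dana, Jomo, Eli, Cleo, Ben.
Chaining downward from Yosef reaches: Kai, Finn, Ines, Dana, Jomo.
Strictly between Leo and Yosef are those in both lists: Kai, Finn, Ines, Dana, Jomo — 5 elements.

5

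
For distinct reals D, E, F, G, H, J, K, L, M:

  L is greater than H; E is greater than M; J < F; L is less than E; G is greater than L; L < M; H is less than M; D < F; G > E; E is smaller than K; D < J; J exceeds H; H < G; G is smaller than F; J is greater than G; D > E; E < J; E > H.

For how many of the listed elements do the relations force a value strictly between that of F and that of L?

5

The relations place L below F. An element lies strictly between them when it is forced above L and also forced below F.
Above L: {M, E, G, D, K, J}. Below F: {H, M, E, G, D, J}.
Intersection: {M, E, G, D, J} — 5.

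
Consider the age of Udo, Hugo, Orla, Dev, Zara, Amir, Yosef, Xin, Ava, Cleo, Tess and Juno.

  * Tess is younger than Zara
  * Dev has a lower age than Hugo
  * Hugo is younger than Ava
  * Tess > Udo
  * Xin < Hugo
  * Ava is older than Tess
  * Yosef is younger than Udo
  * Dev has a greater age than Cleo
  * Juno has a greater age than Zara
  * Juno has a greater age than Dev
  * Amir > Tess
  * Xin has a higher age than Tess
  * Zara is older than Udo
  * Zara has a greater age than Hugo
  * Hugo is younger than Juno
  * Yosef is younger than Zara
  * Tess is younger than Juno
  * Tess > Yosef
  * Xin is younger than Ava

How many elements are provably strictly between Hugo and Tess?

The relations place Tess below Hugo. An element lies strictly between them when it is forced above Tess and also forced below Hugo.
Above Tess: {Amir, Xin, Ava, Zara, Juno}. Below Hugo: {Yosef, Udo, Cleo, Xin, Dev}.
Intersection: {Xin} — 1.

1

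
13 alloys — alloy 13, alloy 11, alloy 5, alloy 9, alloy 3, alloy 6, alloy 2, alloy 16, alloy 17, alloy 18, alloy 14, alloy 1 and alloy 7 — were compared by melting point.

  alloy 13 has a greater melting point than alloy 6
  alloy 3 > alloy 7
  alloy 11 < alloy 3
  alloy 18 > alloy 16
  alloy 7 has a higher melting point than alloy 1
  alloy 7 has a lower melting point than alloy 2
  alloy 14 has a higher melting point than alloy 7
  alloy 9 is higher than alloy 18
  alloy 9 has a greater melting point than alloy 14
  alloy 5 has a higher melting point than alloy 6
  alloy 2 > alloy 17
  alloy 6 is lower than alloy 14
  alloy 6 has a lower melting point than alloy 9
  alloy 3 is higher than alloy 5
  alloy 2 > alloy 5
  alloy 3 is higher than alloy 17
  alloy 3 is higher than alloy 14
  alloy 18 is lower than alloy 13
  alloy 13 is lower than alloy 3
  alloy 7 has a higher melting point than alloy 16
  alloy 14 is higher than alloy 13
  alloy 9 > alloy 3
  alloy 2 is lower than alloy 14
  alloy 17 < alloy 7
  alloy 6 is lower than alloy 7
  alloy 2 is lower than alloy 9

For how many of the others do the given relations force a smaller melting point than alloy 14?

The elements the relations force below alloy 14 are alloy 16, alloy 17, alloy 6, alloy 18, alloy 1, alloy 5, alloy 7, alloy 2, alloy 13 — no chain reaches any other.
That is 9.

9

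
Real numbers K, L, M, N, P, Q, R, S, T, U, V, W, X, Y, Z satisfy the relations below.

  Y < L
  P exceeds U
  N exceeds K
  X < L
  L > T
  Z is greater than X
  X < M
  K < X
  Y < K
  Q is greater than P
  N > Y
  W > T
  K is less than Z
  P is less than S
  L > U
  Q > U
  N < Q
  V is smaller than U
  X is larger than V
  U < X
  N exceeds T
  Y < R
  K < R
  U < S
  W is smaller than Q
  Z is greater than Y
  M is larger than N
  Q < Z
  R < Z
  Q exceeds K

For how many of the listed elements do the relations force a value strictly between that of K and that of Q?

1

The relations place K below Q. An element lies strictly between them when it is forced above K and also forced below Q.
Above K: {X, L, N, R, Z, M}. Below Q: {V, T, Y, W, U, P, N}.
Intersection: {N} — 1.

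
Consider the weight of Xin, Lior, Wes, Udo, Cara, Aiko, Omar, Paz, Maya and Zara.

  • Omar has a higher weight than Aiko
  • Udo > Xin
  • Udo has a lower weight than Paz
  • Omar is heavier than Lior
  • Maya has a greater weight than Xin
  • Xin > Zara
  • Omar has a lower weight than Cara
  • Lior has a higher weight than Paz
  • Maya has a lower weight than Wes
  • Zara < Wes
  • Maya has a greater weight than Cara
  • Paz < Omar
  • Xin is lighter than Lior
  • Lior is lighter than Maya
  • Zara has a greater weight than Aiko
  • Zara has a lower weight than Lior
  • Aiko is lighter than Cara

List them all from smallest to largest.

Each adjacent pair is fixed by a given relation: Aiko < Zara; Zara < Xin; Xin < Udo; Udo < Paz; Paz < Lior; Lior < Omar; Omar < Cara; Cara < Maya; Maya < Wes. Chaining them end to end gives the full order.

Aiko < Zara < Xin < Udo < Paz < Lior < Omar < Cara < Maya < Wes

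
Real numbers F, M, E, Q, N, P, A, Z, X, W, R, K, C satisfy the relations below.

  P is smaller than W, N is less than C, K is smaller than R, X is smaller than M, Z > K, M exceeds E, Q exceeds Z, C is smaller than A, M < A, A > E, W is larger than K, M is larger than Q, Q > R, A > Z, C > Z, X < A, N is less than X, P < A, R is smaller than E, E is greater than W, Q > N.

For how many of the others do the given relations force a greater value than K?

Directly above K: R, Z, W.
One step further: E, Q, C, A (7 so far).
One step further: M (8 so far).
Nothing else is reachable above K; 8 in all.

8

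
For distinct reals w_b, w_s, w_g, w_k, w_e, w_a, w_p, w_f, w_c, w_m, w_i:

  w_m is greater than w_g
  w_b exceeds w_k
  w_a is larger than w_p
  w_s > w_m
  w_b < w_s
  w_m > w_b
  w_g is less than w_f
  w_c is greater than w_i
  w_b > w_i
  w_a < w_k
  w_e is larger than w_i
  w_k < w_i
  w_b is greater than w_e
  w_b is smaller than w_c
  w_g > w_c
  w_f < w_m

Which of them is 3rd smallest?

Chaining the given pairs: w_p < w_a < w_k < w_i < w_e < w_b < w_c < w_g < w_f < w_m < w_s.
Counting 3 from the smallest end gives w_k.

w_k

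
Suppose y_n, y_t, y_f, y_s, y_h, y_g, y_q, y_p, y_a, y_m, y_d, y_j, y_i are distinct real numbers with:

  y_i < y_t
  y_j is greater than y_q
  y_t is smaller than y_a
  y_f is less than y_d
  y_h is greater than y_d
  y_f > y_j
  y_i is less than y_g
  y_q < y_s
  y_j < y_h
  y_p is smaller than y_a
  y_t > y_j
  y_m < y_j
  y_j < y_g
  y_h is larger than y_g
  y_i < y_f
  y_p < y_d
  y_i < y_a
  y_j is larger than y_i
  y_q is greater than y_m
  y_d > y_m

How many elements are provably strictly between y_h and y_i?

4

Chaining upward from y_i reaches: y_j, y_t, y_f, y_g, y_a, y_d.
Chaining downward from y_h reaches: y_m, y_q, y_p, y_j, y_f, y_g, y_d.
Strictly between y_i and y_h are those in both lists: y_j, y_f, y_g, y_d — 4 elements.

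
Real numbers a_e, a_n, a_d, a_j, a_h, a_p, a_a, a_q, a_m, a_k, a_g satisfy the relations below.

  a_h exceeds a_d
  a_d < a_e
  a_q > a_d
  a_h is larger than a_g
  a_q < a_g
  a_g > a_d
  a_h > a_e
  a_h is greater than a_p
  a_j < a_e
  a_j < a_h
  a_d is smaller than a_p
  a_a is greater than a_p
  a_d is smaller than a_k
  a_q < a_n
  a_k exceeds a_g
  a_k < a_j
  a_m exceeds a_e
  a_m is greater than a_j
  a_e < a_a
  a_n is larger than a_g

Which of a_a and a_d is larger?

a_d < a_q and a_q < a_g give a_d < a_g.
Then a_g < a_k extends the chain to a_k.
Then a_k < a_j extends the chain to a_j.
Then a_j < a_e extends the chain to a_e.
With a_e < a_a: a_d < a_q < a_g < a_k < a_j < a_e < a_a.
So a_d < a_a; a_a is the larger of the two.

a_a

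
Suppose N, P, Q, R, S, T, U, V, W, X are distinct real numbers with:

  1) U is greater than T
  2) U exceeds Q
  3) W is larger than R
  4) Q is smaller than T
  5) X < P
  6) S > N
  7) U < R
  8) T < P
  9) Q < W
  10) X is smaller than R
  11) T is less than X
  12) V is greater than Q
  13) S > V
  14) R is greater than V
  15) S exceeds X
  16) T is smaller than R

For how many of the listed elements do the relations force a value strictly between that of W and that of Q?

The relations place Q below W. An element lies strictly between them when it is forced above Q and also forced below W.
Above Q: {T, U, V, X, R, P, S}. Below W: {T, U, V, X, R}.
Intersection: {T, U, V, X, R} — 5.

5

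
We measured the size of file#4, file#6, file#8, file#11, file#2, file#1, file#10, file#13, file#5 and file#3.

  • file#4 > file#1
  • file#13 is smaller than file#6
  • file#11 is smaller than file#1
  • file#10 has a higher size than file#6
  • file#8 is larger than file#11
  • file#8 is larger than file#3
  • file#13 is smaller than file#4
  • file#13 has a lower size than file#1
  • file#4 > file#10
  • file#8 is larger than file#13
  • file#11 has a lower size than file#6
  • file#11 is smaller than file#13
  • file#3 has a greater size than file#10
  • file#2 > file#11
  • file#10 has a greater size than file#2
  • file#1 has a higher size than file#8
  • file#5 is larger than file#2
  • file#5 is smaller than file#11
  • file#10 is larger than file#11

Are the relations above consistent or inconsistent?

inconsistent

Chaining the given relations yields file#2 < file#5 < file#11, so file#2 < file#11. But one relation states file#11 < file#2. These cannot both hold.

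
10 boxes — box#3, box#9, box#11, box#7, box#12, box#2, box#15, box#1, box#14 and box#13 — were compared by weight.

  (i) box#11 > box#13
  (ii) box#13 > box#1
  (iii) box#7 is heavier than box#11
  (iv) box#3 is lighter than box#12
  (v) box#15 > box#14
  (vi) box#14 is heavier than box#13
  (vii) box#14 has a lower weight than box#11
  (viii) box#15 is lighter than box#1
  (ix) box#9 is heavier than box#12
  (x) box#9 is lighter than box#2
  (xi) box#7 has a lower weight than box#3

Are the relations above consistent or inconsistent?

inconsistent

Chaining the given relations yields box#15 < box#1 < box#13 < box#14, so box#15 < box#14. But one relation states box#14 < box#15. These cannot both hold.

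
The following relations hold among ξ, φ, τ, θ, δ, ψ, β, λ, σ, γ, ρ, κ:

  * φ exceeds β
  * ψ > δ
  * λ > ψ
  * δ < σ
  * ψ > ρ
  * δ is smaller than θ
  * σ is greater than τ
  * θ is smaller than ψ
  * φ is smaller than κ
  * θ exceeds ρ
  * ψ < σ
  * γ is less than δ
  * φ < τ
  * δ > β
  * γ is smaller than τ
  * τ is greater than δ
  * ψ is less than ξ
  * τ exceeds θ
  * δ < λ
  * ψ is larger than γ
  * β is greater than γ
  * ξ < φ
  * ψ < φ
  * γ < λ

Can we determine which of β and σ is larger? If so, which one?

Link the given pairs in sequence: β < δ; δ < θ; θ < ψ; ψ < ξ; ξ < φ; φ < τ; τ < σ.
Together: β < δ < θ < ψ < ξ < φ < τ < σ.
So σ is larger.

σ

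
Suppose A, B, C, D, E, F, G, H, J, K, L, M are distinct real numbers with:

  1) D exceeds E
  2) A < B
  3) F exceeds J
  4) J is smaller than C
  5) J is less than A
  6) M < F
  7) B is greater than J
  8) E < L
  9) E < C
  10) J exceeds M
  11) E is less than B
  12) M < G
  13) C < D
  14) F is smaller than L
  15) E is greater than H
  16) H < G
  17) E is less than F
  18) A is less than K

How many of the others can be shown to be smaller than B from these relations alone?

5

From B the given relations immediately reach J, E, A.
From those, H, M — 5 in total.
Nothing else is reachable below B; 5 in all.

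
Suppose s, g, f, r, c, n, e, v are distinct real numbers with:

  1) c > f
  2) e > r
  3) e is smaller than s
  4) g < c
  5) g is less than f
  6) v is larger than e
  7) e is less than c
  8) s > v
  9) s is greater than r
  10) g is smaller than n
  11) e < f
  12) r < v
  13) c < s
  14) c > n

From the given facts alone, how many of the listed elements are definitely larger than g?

From g the given relations immediately reach n, f, c.
From those, s — 4 in total.
No other element is forced above g by the given relations, so the count is 4.

4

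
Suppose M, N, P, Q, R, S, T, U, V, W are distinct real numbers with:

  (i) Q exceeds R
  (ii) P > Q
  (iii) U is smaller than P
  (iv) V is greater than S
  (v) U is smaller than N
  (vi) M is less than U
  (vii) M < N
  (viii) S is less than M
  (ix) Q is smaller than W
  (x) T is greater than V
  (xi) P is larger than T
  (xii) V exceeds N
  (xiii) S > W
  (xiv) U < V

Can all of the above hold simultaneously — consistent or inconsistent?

Every relation is compatible with R < Q < W < S < M < U < N < V < T < P; the set is consistent.

consistent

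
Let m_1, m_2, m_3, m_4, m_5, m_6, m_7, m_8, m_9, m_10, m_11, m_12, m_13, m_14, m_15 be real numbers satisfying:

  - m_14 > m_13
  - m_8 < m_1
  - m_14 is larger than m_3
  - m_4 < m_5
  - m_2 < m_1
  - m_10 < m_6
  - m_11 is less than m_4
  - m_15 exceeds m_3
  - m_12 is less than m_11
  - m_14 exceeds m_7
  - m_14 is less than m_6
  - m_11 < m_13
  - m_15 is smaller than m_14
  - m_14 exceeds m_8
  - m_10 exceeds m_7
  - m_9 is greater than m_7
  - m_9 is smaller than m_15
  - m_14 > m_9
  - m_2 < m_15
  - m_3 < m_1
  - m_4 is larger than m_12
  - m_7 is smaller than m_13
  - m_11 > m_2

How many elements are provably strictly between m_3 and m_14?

Chaining upward from m_3 reaches: m_15, m_1, m_6.
Chaining downward from m_14 reaches: m_2, m_12, m_7, m_11, m_9, m_15, m_8, m_13.
Strictly between m_3 and m_14 are those in both lists: m_15 — 1 element.

1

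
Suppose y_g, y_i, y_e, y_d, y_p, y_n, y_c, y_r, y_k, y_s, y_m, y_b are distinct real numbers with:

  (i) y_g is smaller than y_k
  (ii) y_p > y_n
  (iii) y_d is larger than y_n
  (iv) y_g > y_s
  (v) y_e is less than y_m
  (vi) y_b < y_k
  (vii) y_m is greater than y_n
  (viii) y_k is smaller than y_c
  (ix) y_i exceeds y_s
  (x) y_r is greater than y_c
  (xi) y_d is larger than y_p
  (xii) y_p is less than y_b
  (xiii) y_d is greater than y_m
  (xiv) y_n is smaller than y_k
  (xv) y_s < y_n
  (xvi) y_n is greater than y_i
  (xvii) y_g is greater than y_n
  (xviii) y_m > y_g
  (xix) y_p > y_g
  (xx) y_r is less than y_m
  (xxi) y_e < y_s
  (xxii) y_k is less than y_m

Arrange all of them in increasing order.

Each adjacent pair is fixed by a given relation: y_e < y_s; y_s < y_i; y_i < y_n; y_n < y_g; y_g < y_p; y_p < y_b; y_b < y_k; y_k < y_c; y_c < y_r; y_r < y_m; y_m < y_d. Chaining them end to end gives the full order.

y_e < y_s < y_i < y_n < y_g < y_p < y_b < y_k < y_c < y_r < y_m < y_d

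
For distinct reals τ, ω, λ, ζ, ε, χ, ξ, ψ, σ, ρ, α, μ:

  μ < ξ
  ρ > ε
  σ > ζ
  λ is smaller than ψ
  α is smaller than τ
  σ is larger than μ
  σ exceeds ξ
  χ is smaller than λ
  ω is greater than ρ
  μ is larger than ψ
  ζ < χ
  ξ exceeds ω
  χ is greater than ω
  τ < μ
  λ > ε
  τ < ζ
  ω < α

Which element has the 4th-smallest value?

Chaining the given pairs: ε < ρ < ω < α < τ < ζ < χ < λ < ψ < μ < ξ < σ.
Counting 4 from the smallest end gives α.

α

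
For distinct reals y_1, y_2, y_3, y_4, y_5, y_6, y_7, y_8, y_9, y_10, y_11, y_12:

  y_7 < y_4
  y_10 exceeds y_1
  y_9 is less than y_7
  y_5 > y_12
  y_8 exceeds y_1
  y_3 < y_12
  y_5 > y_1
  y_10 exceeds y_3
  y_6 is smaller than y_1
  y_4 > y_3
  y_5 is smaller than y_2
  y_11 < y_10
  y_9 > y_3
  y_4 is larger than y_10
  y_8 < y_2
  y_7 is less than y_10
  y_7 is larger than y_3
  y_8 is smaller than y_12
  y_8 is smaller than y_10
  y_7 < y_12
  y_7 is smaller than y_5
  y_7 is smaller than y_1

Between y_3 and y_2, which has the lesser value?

y_3 < y_9 < y_7 < y_1 < y_8 < y_12 < y_5 < y_2, by transitivity through y_9, y_7, y_1, y_8, y_12, y_5.
So y_3 < y_2; y_3 is the smaller of the two.

y_3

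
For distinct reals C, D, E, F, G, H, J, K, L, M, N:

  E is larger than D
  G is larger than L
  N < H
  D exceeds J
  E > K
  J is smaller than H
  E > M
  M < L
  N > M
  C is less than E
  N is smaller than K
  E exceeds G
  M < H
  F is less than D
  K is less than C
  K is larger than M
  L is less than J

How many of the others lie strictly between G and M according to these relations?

1

The relations place M below G. An element lies strictly between them when it is forced above M and also forced below G.
Above M: {N, L, J, D, H, K, C, E}. Below G: {L}.
Intersection: {L} — 1.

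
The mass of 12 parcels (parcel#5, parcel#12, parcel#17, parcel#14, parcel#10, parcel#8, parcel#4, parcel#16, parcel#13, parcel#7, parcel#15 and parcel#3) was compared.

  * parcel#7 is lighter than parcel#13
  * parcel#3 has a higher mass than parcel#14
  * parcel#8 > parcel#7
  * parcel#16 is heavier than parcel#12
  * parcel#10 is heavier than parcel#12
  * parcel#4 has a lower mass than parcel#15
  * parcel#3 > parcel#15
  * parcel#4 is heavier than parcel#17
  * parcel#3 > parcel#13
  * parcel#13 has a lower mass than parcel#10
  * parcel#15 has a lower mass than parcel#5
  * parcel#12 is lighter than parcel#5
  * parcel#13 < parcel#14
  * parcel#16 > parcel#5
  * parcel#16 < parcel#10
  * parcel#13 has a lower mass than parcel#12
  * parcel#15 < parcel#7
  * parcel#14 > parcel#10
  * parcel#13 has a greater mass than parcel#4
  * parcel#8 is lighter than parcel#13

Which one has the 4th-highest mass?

Chaining the given pairs: parcel#17 < parcel#4 < parcel#15 < parcel#7 < parcel#8 < parcel#13 < parcel#12 < parcel#5 < parcel#16 < parcel#10 < parcel#14 < parcel#3.
Counting 4 from the largest end gives parcel#16.

parcel#16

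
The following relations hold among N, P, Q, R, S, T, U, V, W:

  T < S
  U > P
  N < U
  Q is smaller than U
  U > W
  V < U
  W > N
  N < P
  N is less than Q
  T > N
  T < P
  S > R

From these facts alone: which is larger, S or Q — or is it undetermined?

Following every chain through Q: above Q we get U; below Q we get N.
S is not reached, and no chain runs the other way from S to Q.
So the given relations leave the order of Q and S undetermined.

undetermined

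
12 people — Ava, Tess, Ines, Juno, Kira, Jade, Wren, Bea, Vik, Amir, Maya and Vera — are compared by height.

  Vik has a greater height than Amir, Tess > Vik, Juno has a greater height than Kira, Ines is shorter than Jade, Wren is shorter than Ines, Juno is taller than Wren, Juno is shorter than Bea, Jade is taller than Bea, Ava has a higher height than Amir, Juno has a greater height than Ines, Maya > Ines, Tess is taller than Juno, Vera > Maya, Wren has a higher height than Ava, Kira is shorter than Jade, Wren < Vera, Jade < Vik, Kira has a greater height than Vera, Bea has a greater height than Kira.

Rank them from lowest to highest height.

Amir < Ava < Wren < Ines < Maya < Vera < Kira < Juno < Bea < Jade < Vik < Tess

Nothing is placed below Amir, so it is least; from there Amir < Ava; Ava < Wren; Wren < Ines; Ines < Maya; Maya < Vera; Vera < Kira; Kira < Juno; Juno < Bea; Bea < Jade; Jade < Vik; Vik < Tess, each given directly.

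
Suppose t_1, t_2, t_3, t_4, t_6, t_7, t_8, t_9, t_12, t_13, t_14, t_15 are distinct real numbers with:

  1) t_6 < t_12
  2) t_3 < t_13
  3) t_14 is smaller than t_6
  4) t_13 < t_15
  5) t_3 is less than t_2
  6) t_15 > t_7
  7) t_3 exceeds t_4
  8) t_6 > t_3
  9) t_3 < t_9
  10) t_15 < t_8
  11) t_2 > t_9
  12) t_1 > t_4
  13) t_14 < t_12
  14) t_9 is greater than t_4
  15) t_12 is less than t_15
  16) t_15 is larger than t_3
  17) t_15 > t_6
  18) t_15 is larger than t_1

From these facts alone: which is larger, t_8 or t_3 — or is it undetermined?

The relevant relations are t_3 < t_6; t_6 < t_12; t_12 < t_15; t_15 < t_8.
Together: t_3 < t_6 < t_12 < t_15 < t_8.
So t_8 is larger.

t_8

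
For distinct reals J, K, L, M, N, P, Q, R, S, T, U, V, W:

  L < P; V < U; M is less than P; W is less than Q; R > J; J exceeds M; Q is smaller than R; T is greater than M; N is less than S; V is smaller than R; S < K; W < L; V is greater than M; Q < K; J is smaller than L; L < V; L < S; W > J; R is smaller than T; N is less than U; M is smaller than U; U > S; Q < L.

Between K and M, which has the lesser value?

Link the given pairs in sequence: M < J; J < W; W < Q; Q < L; L < S; S < K.
Together: M < J < W < Q < L < S < K.
So M < K; M is the smaller of the two.

M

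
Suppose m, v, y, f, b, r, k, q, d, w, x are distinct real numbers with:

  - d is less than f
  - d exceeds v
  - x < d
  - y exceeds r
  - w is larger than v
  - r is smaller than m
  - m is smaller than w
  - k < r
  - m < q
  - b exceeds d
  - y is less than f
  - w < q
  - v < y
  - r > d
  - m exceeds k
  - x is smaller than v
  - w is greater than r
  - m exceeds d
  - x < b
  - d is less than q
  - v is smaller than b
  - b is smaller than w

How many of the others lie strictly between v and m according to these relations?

2

The relations place v below m. An element lies strictly between them when it is forced above v and also forced below m.
Above v: {d, r, b, y, f, w, q}. Below m: {k, x, d, r}.
Intersection: {d, r} — 2.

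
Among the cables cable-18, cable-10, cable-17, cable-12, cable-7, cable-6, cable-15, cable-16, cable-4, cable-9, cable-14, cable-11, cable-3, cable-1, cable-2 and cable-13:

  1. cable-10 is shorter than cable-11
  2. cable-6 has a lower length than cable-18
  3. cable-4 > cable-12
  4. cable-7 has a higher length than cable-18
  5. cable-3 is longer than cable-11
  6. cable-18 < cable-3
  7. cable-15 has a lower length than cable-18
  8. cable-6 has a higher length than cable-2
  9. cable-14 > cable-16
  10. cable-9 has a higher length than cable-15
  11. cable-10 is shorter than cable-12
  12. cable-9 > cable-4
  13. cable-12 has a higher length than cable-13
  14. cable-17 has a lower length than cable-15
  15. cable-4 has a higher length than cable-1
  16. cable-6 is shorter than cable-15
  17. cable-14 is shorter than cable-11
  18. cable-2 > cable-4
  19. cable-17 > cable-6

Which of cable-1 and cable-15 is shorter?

Following the relations from cable-1: cable-1 < cable-4 < cable-2 < cable-6 < cable-17 < cable-15.
So cable-1 < cable-15; cable-1 is the shorter of the two.

cable-1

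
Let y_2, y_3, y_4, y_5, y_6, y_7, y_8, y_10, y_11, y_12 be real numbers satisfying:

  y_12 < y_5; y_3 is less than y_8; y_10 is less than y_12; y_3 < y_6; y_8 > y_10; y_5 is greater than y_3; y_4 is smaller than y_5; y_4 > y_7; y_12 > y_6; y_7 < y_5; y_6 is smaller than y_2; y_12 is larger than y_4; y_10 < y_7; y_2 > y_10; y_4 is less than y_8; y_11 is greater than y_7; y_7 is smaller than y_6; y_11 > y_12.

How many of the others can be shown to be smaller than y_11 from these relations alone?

Directly below y_11: y_7, y_12.
One step further: y_10, y_6, y_4 (5 so far).
One step further: y_3 (6 so far).
No other element is forced below y_11 by the given relations, so the count is 6.

6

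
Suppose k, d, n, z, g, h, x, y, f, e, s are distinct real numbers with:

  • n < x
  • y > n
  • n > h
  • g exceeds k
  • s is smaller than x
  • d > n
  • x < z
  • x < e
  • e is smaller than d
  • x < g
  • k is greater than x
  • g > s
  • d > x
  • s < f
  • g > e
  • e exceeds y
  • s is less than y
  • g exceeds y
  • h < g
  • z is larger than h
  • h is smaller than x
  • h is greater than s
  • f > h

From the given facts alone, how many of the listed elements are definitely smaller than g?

7

From g the given relations immediately reach s, h, x, y, e, k.
From those, n — 7 in total.
No other element is forced below g by the given relations, so the count is 7.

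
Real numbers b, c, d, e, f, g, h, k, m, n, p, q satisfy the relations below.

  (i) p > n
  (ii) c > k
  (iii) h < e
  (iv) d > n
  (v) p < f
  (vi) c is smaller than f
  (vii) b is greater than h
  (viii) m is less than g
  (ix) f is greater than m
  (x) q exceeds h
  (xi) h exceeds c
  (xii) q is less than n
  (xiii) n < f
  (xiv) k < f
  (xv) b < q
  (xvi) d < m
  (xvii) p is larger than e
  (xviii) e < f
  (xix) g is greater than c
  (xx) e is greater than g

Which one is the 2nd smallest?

c

Chaining the given pairs: k < c < h < b < q < n < d < m < g < e < p < f.
Counting 2 from the smallest end gives c.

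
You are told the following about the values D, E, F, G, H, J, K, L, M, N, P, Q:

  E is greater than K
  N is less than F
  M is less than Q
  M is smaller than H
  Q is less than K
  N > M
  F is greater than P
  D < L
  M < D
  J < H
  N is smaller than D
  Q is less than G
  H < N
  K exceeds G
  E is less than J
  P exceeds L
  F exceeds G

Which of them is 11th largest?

Q

Piecing the relations together gives one ordering: M < Q < G < K < E < J < H < N < D < L < P < F.
Counting 11 from the largest end gives Q.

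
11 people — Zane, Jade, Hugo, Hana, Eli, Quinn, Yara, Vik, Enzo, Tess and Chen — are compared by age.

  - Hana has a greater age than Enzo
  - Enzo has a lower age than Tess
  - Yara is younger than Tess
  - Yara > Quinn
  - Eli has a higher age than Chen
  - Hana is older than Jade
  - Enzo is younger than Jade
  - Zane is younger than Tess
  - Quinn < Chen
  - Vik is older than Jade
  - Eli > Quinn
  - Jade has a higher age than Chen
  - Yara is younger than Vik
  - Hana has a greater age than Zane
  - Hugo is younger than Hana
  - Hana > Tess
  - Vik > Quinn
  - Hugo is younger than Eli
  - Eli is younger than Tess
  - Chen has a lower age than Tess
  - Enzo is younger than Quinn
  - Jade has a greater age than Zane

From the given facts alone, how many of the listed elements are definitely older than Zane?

The elements the relations force above Zane are Jade, Tess, Hana, Vik — no chain reaches any other.
That is 4.

4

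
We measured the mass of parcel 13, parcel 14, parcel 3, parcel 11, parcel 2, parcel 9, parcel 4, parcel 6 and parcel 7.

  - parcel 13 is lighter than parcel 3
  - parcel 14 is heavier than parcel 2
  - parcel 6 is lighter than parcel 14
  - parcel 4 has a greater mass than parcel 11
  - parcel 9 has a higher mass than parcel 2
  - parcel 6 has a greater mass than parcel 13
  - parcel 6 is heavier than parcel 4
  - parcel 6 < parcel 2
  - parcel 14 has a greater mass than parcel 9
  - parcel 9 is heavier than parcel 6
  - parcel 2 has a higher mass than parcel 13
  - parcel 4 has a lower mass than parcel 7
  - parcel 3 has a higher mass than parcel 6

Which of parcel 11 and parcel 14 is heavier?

parcel 11 < parcel 4 and parcel 4 < parcel 6 give parcel 11 < parcel 6.
Then parcel 6 < parcel 2 extends the chain to parcel 2.
With parcel 2 < parcel 9: parcel 11 < parcel 4 < parcel 6 < parcel 2 < parcel 9.
With parcel 9 < parcel 14: parcel 11 < parcel 4 < parcel 6 < parcel 2 < parcel 9 < parcel 14.
So parcel 11 < parcel 14; parcel 14 is the heavier of the two.

parcel 14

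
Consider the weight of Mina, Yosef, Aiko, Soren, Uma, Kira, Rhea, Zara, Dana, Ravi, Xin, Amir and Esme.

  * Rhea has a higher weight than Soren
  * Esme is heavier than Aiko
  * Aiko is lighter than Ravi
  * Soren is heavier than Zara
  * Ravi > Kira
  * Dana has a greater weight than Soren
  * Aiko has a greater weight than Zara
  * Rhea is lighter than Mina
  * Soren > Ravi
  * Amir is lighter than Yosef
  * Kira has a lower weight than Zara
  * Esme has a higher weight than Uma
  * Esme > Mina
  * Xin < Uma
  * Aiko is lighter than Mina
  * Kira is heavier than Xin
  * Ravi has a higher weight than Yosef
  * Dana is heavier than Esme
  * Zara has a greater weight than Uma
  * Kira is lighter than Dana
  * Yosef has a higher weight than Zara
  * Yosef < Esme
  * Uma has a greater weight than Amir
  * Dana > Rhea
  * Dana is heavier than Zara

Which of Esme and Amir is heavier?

Following the relations from Amir: Amir < Uma < Zara < Aiko < Ravi < Soren < Rhea < Mina < Esme.
So Amir < Esme; Esme is the heavier of the two.

Esme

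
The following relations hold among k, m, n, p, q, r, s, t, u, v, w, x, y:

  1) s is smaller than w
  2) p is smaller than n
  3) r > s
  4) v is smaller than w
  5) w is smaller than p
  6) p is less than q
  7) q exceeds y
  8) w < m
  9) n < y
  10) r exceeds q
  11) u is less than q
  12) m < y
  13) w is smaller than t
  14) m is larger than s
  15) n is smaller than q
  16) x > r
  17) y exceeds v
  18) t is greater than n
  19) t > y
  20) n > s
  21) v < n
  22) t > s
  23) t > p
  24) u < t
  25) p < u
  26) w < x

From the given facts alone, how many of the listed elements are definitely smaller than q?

From q the given relations immediately reach p, u, n, y.
From those, s, v, w, m — 8 in total.
Nothing else is reachable below q; 8 in all.

8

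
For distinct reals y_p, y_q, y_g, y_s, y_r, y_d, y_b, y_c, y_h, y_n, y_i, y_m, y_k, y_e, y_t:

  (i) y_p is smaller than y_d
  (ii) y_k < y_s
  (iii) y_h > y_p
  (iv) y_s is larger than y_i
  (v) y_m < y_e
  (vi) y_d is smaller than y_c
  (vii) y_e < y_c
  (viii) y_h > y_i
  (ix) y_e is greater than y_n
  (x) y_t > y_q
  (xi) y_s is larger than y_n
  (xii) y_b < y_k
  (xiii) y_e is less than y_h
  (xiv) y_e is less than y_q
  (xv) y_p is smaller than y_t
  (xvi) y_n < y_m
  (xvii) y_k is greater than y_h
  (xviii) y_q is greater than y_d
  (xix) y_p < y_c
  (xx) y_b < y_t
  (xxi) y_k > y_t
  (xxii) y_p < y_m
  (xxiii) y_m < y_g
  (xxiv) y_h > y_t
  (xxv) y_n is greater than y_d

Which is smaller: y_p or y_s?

y_p

The relevant relations are y_p < y_d; y_d < y_n; y_n < y_m; y_m < y_e; y_e < y_q; y_q < y_t; y_t < y_h; y_h < y_k; y_k < y_s.
Chaining these gives y_p < y_d < y_n < y_m < y_e < y_q < y_t < y_h < y_k < y_s.
So y_p < y_s; y_p is the smaller of the two.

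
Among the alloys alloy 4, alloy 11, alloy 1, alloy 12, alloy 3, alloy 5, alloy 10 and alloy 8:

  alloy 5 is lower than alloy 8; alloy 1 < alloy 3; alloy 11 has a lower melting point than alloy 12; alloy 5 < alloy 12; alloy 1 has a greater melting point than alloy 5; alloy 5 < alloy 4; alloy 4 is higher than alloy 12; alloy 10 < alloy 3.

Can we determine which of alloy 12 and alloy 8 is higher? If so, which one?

Following every chain through alloy 12: above alloy 12 we get alloy 4; below alloy 12 we get alloy 5, alloy 11.
alloy 8 is not reached, and no chain runs the other way from alloy 8 to alloy 12.
So the given relations leave the order of alloy 12 and alloy 8 undetermined.

undetermined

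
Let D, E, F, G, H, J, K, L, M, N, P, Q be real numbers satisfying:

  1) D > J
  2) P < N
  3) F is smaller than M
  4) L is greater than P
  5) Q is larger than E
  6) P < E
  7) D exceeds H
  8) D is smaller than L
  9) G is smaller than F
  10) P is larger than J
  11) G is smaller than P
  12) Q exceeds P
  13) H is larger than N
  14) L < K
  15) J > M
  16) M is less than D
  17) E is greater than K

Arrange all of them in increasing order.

Each adjacent pair is fixed by a given relation: G < F; F < M; M < J; J < P; P < N; N < H; H < D; D < L; L < K; K < E; E < Q. Chaining them end to end gives the full order.

G < F < M < J < P < N < H < D < L < K < E < Q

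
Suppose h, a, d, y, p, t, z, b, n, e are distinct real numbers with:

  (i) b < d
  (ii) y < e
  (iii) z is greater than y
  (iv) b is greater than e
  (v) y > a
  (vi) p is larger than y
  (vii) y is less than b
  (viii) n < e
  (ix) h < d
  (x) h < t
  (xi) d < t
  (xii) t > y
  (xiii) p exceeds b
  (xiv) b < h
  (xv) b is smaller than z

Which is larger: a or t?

t

a < y and y < e give a < e.
Then e < b extends the chain to b.
Then b < h extends the chain to h.
Then h < d extends the chain to d.
With d < t: a < y < e < b < h < d < t.
So a < t; t is the larger of the two.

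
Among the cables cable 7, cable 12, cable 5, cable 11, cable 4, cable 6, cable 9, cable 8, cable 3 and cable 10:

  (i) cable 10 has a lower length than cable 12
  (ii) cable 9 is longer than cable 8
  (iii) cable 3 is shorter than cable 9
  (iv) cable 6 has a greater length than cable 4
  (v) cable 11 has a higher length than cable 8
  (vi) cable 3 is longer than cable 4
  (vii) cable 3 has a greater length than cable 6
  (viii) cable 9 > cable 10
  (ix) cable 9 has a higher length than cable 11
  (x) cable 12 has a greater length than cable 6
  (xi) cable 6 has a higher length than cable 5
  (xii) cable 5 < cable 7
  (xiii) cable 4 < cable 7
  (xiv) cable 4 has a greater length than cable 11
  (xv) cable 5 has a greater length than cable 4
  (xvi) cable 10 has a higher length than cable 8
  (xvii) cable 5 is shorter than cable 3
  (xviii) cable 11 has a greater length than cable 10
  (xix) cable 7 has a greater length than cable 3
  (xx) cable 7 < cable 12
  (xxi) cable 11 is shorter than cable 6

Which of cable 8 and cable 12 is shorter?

cable 8

The relevant relations are cable 8 < cable 10; cable 10 < cable 11; cable 11 < cable 4; cable 4 < cable 5; cable 5 < cable 6; cable 6 < cable 3; cable 3 < cable 7; cable 7 < cable 12.
Together: cable 8 < cable 10 < cable 11 < cable 4 < cable 5 < cable 6 < cable 3 < cable 7 < cable 12.
So cable 8 < cable 12; cable 8 is the shorter of the two.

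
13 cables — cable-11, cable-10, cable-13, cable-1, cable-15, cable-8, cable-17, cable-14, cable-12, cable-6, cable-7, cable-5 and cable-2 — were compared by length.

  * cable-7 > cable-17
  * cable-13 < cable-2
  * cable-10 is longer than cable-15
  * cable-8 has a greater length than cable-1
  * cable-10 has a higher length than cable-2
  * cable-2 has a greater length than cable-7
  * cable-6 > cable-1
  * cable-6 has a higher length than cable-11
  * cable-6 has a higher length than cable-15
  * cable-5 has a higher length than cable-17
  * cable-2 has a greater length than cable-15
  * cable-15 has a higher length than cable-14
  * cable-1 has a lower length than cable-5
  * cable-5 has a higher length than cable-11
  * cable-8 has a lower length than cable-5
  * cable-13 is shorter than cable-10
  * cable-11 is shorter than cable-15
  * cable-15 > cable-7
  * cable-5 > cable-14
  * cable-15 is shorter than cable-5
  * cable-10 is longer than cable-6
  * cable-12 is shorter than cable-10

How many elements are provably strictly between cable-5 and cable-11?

Chaining upward from cable-11 reaches: cable-15, cable-6, cable-2, cable-10.
Chaining downward from cable-5 reaches: cable-1, cable-17, cable-14, cable-8, cable-7, cable-15.
Strictly between cable-11 and cable-5 are those in both lists: cable-15 — 1 element.

1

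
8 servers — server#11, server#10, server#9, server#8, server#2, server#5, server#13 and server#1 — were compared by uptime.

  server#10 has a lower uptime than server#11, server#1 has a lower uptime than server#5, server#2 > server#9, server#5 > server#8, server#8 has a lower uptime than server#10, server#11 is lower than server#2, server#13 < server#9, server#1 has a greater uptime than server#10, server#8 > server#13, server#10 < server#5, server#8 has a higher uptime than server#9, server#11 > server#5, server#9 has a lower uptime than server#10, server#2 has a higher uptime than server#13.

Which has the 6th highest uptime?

Chaining the given pairs: server#13 < server#9 < server#8 < server#10 < server#1 < server#5 < server#11 < server#2.
The 6th largest is server#8.

server#8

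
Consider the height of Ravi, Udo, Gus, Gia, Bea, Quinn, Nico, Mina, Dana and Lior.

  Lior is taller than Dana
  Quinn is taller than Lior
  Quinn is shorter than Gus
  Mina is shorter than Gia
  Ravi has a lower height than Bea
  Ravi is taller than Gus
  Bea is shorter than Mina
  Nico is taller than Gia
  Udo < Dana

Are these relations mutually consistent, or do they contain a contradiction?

consistent

Every relation is compatible with Udo < Dana < Lior < Quinn < Gus < Ravi < Bea < Mina < Gia < Nico; the set is consistent.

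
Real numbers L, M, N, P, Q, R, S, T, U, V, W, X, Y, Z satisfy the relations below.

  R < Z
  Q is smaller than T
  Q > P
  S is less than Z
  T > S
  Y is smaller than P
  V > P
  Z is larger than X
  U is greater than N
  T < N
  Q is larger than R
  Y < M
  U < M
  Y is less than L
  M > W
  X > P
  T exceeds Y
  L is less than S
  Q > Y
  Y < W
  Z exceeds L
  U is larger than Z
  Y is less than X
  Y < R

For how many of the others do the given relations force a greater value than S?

5

The elements the relations force above S are T, N, Z, U, M — no chain reaches any other.
That is 5.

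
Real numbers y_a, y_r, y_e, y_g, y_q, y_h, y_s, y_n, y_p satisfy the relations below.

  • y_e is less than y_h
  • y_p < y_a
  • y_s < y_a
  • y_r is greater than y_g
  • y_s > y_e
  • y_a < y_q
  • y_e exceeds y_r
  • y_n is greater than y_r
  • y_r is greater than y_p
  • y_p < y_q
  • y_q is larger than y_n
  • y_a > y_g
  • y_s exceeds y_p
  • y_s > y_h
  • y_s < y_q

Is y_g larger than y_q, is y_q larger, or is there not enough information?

y_g < y_r and y_r < y_e give y_g < y_e.
With y_e < y_h: y_g < y_r < y_e < y_h.
Then y_h < y_s extends the chain to y_s.
Then y_s < y_q extends the chain to y_q.
So y_q is larger.

y_q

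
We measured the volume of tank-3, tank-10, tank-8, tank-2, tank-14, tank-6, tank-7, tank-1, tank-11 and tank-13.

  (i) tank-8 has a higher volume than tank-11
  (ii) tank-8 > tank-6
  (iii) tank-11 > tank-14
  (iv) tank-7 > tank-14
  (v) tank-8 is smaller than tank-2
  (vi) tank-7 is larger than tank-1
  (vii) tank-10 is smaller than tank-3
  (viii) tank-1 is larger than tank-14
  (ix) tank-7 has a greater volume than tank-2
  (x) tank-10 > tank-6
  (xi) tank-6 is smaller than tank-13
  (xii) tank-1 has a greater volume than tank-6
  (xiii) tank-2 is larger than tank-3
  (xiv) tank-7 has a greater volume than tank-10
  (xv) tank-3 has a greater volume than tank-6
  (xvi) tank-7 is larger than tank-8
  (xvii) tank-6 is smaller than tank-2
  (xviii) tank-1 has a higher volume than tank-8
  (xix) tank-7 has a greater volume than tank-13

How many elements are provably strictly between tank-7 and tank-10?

Chaining upward from tank-10 reaches: tank-3, tank-2.
Chaining downward from tank-7 reaches: tank-6, tank-14, tank-11, tank-13, tank-8, tank-1, tank-3, tank-2.
Strictly between tank-10 and tank-7 are those in both lists: tank-3, tank-2 — 2 elements.

2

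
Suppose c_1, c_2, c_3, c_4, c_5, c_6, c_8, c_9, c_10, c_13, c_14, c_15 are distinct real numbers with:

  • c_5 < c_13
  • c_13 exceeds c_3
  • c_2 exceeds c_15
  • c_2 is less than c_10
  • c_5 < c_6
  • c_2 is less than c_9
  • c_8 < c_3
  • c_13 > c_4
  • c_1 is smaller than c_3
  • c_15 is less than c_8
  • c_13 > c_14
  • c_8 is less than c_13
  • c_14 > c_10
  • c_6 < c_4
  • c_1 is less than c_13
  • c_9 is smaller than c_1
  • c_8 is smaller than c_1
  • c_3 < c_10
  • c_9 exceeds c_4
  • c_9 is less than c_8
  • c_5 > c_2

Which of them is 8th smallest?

c_1

Chaining the given pairs: c_15 < c_2 < c_5 < c_6 < c_4 < c_9 < c_8 < c_1 < c_3 < c_10 < c_14 < c_13.
The 8th smallest is c_1.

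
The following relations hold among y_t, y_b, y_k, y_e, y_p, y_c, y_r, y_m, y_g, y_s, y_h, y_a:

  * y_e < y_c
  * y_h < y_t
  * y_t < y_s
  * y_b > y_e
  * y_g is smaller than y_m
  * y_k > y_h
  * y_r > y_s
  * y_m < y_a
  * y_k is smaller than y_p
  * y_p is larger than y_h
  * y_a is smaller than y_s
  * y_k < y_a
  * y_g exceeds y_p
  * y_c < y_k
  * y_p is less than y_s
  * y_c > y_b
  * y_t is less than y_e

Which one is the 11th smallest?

The consecutive relations fix a unique order: y_h < y_t < y_e < y_b < y_c < y_k < y_p < y_g < y_m < y_a < y_s < y_r.
The 11th smallest is y_s.

y_s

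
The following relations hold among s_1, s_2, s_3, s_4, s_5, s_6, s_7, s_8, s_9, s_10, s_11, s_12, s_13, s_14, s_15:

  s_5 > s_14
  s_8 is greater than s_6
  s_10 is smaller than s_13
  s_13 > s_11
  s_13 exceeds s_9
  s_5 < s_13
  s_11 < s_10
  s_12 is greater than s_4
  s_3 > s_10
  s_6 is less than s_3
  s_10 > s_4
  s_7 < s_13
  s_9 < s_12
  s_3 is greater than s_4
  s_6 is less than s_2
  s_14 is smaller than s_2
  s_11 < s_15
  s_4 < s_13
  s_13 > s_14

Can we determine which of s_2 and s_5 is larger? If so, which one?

undetermined

Following every chain through s_5: above s_5 we get s_13; below s_5 we get s_14.
s_2 is not reached, and no chain runs the other way from s_2 to s_5.
So the given relations leave the order of s_5 and s_2 undetermined.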